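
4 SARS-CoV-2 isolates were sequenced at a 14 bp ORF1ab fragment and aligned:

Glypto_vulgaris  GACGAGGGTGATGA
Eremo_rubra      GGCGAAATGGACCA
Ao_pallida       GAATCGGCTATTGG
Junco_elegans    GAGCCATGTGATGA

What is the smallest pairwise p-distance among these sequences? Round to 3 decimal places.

0.357

Pairwise Hamming distances:
  Glypto_vulgaris vs Eremo_rubra: 7
  Glypto_vulgaris vs Ao_pallida: 7
  Glypto_vulgaris vs Junco_elegans: 5
  Eremo_rubra vs Ao_pallida: 13
  Eremo_rubra vs Junco_elegans: 9
  Ao_pallida vs Junco_elegans: 8
The smallest is 5 mismatches, between Glypto_vulgaris and Junco_elegans; p = 5/14 = 0.357.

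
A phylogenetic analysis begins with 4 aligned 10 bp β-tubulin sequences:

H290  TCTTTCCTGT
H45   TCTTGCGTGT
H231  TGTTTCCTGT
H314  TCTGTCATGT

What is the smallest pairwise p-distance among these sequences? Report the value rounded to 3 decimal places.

Pairwise Hamming distances:
  H290 vs H45: 2
  H290 vs H231: 1
  H290 vs H314: 2
  H45 vs H231: 3
  H45 vs H314: 3
  H231 vs H314: 3
The smallest is 1 mismatch, between H290 and H231; p = 1/10 = 0.100.

0.100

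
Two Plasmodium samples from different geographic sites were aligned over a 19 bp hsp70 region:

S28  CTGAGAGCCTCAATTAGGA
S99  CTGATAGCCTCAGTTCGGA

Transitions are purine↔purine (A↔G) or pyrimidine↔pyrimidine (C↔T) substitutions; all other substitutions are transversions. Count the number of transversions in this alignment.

2

The sequences differ at positions 5 (G/T, transversion), 13 (A/G, transition), 16 (A/C, transversion).
Of the 3 differences, 1 transition and 2 transversions, so the answer is 2.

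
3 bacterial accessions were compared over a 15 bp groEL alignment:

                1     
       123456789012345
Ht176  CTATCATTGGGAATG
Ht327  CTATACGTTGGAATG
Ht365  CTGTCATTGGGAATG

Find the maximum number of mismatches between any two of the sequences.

Pairwise Hamming distances:
  Ht176 vs Ht327: 4
  Ht176 vs Ht365: 1
  Ht327 vs Ht365: 5
The largest is 5, between Ht327 and Ht365.

5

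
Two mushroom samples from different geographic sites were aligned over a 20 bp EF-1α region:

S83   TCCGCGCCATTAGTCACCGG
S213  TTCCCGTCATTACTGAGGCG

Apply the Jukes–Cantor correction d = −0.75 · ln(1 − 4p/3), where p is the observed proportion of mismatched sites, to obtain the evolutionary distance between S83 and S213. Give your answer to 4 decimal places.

Differing sites — 2:C/T; 4:G/C; 7:C/T; 13:G/C; 15:C/G; 17:C/G; 18:C/G; 19:G/C.
p = 8/20 = 0.400000.
d = −0.75 · ln(1 − (4/3)·0.400000) = −0.75 · ln(0.466667) = −0.75 · (-0.762139) = 0.5716.

0.5716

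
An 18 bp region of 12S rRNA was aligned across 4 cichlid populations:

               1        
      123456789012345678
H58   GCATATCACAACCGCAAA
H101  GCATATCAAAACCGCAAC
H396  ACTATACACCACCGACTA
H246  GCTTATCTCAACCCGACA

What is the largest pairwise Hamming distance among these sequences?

11

Pairwise Hamming distances:
  H58 vs H101: 2
  H58 vs H396: 9
  H58 vs H246: 5
  H101 vs H396: 11
  H101 vs H246: 7
  H396 vs H246: 10
The largest is 11, between H101 and H396.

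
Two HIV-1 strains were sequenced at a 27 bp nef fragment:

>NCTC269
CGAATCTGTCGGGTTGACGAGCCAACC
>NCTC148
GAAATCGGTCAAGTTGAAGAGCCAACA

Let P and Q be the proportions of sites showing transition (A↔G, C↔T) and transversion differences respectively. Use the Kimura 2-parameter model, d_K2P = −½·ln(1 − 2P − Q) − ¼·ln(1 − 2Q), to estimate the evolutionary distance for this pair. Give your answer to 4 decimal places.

0.3192

The sequences differ at positions 1 (C/G, transversion), 2 (G/A, transition), 7 (T/G, transversion), 11 (G/A, transition), 12 (G/A, transition), 18 (C/A, transversion), 27 (C/A, transversion).
Of the 7 differences, 3 transitions and 4 transversions over 27 sites: P = 3/27 = 0.111111, Q = 4/27 = 0.148148.
d = −0.5·ln(0.629630) − 0.25·ln(0.703704) = −0.5·(-0.462623) − 0.25·(-0.351397) = 0.3192.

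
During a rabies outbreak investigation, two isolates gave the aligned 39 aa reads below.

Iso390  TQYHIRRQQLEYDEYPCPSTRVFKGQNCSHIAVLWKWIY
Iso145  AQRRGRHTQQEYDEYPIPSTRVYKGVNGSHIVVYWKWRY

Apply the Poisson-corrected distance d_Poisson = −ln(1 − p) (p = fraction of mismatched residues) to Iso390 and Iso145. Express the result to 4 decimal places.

The sequences differ at positions 1 (T/A), 3 (Y/R), 4 (H/R), 5 (I/G), 7 (R/H), 8 (Q/T), 10 (L/Q), 17 (C/I), 23 (F/Y), 26 (Q/V), 28 (C/G), 32 (A/V), 34 (L/Y), 38 (I/R).
p = 14/39 = 0.358974.
d = −ln(1 − 0.358974) = −ln(0.641026) = 0.4447.

0.4447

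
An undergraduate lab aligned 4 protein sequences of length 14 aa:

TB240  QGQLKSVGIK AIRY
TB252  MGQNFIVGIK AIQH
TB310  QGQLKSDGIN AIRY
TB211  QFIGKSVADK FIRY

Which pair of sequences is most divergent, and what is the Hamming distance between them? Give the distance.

Pairwise Hamming distances:
  TB240 vs TB252: 6
  TB240 vs TB310: 2
  TB240 vs TB211: 6
  TB252 vs TB310: 8
  TB252 vs TB211: 11
  TB310 vs TB211: 8
The largest is 11, between TB252 and TB211.

11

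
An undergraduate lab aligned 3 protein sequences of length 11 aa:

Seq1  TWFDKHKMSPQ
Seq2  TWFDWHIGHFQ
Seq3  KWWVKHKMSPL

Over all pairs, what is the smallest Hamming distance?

4

Pairwise Hamming distances:
  Seq1 vs Seq2: 5
  Seq1 vs Seq3: 4
  Seq2 vs Seq3: 9
The smallest is 4, between Seq1 and Seq3.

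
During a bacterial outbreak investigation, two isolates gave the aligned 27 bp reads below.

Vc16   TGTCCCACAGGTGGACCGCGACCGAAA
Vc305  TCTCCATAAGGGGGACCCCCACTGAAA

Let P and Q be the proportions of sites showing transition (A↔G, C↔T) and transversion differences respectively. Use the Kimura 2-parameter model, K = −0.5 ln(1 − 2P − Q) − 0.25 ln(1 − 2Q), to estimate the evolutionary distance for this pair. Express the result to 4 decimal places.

Mismatches occur at site 2 (G↔C, transversion), site 6 (C↔A, transversion), site 7 (A↔T, transversion), site 8 (C↔A, transversion), site 12 (T↔G, transversion), site 18 (G↔C, transversion), site 20 (G↔C, transversion), site 23 (C↔T, transition).
Of the 8 differences, 1 transition and 7 transversions over 27 sites: P = 1/27 = 0.037037, Q = 7/27 = 0.259259.
d = −0.5·ln(0.666667) − 0.25·ln(0.481482) = −0.5·(-0.405465) − 0.25·(-0.730886) = 0.3855.

0.3855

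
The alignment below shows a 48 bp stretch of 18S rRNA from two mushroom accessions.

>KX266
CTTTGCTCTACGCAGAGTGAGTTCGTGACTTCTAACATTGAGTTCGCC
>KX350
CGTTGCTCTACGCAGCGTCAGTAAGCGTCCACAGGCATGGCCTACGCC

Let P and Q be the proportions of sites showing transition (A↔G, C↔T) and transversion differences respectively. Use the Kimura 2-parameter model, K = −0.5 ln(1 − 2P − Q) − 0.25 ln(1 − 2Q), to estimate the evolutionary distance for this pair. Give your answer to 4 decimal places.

0.4428

Differing sites — 2:T/G (Tv); 16:A/C (Tv); 19:G/C (Tv); 23:T/A (Tv); 24:C/A (Tv); 26:T/C (Ti); 28:A/T (Tv); 30:T/C (Ti); 31:T/A (Tv); 33:T/A (Tv); 34:A/G (Ti); 35:A/G (Ti); 39:T/G (Tv); 41:A/C (Tv); 42:G/C (Tv); 44:T/A (Tv).
Of the 16 differences, 4 transitions and 12 transversions over 48 sites: P = 4/48 = 0.083333, Q = 12/48 = 0.250000.
d = −0.5·ln(0.583334) − 0.25·ln(0.500000) = −0.5·(-0.538995) − 0.25·(-0.693147) = 0.4428.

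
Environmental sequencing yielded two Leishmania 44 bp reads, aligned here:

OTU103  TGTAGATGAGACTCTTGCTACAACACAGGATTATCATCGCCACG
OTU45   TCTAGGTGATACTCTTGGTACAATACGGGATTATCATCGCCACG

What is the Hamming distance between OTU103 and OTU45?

6

Differing sites — 2:G/C; 6:A/G; 10:G/T; 18:C/G; 24:C/T; 27:A/G.
That gives 6 mismatches out of 44 aligned sites, so the Hamming distance is 6.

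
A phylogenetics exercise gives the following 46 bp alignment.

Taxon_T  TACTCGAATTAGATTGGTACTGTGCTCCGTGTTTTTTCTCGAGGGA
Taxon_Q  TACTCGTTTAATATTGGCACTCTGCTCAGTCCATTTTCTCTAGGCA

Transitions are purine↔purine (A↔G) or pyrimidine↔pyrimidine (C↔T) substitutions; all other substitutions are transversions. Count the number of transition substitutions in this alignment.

2

Differing sites — 7:A/T (Tv); 8:A/T (Tv); 10:T/A (Tv); 12:G/T (Tv); 18:T/C (Ti); 22:G/C (Tv); 28:C/A (Tv); 31:G/C (Tv); 32:T/C (Ti); 33:T/A (Tv); 41:G/T (Tv); 45:G/C (Tv).
Of the 12 differences, 2 transitions and 10 transversions, so the answer is 2.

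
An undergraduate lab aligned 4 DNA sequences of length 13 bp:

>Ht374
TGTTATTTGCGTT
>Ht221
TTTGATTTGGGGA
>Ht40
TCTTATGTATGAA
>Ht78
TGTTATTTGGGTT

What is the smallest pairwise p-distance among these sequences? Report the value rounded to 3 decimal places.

Pairwise Hamming distances:
  Ht374 vs Ht221: 5
  Ht374 vs Ht40: 6
  Ht374 vs Ht78: 1
  Ht221 vs Ht40: 6
  Ht221 vs Ht78: 4
  Ht40 vs Ht78: 6
The smallest is 1 mismatch, between Ht374 and Ht78; p = 1/13 = 0.077.

0.077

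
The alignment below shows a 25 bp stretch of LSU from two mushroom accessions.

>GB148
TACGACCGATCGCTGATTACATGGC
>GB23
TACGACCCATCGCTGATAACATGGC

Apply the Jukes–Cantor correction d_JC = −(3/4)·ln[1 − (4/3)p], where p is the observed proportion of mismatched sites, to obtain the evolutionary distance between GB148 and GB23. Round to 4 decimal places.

0.0846

The sequences differ at positions 8 (G/C), 18 (T/A).
p = 2/25 = 0.080000.
d = −0.75 · ln(1 − (4/3)·0.080000) = −0.75 · ln(0.893333) = −0.75 · (-0.112796) = 0.0846.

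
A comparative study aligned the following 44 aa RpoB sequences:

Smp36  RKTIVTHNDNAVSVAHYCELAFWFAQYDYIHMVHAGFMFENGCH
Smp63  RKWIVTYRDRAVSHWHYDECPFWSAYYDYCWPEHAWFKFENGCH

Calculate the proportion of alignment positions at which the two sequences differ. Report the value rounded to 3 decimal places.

Mismatches occur at site 3 (T→W), site 7 (H→Y), site 8 (N→R), site 10 (N→R), site 14 (V→H), site 15 (A→W), site 18 (C→D), site 20 (L→C), site 21 (A→P), site 24 (F→S), site 26 (Q→Y), site 30 (I→C), site 31 (H→W), site 32 (M→P), site 33 (V→E), site 36 (G→W), site 38 (M→K).
There are 17 differences over 44 sites, so p = 17/44 = 0.386.

0.386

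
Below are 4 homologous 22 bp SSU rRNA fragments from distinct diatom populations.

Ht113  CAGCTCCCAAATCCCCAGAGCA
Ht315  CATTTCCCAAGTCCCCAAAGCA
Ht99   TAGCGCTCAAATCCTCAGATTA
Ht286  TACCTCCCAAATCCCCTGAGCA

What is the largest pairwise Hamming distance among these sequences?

Pairwise Hamming distances:
  Ht113 vs Ht315: 4
  Ht113 vs Ht99: 6
  Ht113 vs Ht286: 3
  Ht315 vs Ht99: 10
  Ht315 vs Ht286: 6
  Ht99 vs Ht286: 7
The largest is 10, between Ht315 and Ht99.

10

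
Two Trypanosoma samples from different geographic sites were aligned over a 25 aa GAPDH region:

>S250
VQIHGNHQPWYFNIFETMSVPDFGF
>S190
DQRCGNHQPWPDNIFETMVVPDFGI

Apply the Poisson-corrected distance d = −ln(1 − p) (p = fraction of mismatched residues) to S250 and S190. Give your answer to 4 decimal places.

The sequences differ at positions 1 (V/D), 3 (I/R), 4 (H/C), 11 (Y/P), 12 (F/D), 19 (S/V), 25 (F/I).
p = 7/25 = 0.280000.
d = −ln(1 − 0.280000) = −ln(0.720000) = 0.3285.

0.3285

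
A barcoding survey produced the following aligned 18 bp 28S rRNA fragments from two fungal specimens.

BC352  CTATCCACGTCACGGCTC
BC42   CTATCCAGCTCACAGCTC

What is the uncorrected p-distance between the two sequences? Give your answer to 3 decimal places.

0.167

Mismatches occur at site 8 (C↔G), site 9 (G↔C), site 14 (G↔A).
There are 3 differences over 18 sites, so p = 3/18 = 0.167.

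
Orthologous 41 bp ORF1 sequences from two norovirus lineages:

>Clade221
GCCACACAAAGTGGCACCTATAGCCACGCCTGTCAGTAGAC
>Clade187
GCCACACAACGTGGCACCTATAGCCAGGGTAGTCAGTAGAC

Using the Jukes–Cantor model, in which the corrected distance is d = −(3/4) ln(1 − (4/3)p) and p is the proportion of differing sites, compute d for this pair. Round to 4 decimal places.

0.1331

Differing sites — 10:A/C; 27:C/G; 29:C/G; 30:C/T; 31:T/A.
p = 5/41 = 0.121951.
d = −0.75 · ln(1 − (4/3)·0.121951) = −0.75 · ln(0.837399) = −0.75 · (-0.177455) = 0.1331.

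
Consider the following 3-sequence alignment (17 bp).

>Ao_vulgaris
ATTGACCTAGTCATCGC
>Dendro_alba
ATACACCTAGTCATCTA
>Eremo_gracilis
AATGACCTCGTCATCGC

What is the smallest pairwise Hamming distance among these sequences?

Pairwise Hamming distances:
  Ao_vulgaris vs Dendro_alba: 4
  Ao_vulgaris vs Eremo_gracilis: 2
  Dendro_alba vs Eremo_gracilis: 6
The smallest is 2, between Ao_vulgaris and Eremo_gracilis.

2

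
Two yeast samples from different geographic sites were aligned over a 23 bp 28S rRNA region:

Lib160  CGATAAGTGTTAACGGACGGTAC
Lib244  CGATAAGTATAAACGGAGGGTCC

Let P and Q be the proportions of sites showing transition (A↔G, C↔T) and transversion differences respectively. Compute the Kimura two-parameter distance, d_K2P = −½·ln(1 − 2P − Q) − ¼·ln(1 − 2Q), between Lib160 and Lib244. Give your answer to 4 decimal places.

0.1981

Mismatches occur at site 9 (G→A, transition), site 11 (T→A, transversion), site 18 (C→G, transversion), site 22 (A→C, transversion).
Of the 4 differences, 1 transition and 3 transversions over 23 sites: P = 1/23 = 0.043478, Q = 3/23 = 0.130435.
d = −0.5·ln(0.782609) − 0.25·ln(0.739130) = −0.5·(-0.245122) − 0.25·(-0.302281) = 0.1981.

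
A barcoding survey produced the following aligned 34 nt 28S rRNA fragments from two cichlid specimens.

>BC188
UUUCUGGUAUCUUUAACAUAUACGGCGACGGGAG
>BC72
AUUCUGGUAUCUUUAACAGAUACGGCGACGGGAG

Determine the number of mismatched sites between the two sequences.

The sequences differ at positions 1 (U/A), 19 (U/G).
That gives 2 mismatches out of 34 aligned sites, so the Hamming distance is 2.

2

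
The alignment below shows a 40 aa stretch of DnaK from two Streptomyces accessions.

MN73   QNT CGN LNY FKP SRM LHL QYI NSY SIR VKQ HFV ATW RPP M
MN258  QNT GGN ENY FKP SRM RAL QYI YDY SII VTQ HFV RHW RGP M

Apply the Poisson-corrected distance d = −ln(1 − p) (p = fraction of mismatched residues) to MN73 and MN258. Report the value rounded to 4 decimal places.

0.3216

The sequences differ at positions 4 (C/G), 7 (L/E), 16 (L/R), 17 (H/A), 22 (N/Y), 23 (S/D), 27 (R/I), 29 (K/T), 34 (A/R), 35 (T/H), 38 (P/G).
p = 11/40 = 0.275000.
d = −ln(1 − 0.275000) = −ln(0.725000) = 0.3216.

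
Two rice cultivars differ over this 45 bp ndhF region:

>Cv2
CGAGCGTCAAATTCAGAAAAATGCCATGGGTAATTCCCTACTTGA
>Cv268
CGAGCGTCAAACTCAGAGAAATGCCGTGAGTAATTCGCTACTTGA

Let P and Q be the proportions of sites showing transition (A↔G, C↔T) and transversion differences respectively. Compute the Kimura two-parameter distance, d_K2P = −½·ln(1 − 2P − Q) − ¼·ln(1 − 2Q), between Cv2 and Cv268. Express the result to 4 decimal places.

0.1229

Mismatches occur at site 12 (T→C, transition), site 18 (A→G, transition), site 26 (A→G, transition), site 29 (G→A, transition), site 37 (C→G, transversion).
Of the 5 differences, 4 transitions and 1 transversion over 45 sites: P = 4/45 = 0.088889, Q = 1/45 = 0.022222.
d = −0.5·ln(0.800000) − 0.25·ln(0.955556) = −0.5·(-0.223144) − 0.25·(-0.045462) = 0.1229.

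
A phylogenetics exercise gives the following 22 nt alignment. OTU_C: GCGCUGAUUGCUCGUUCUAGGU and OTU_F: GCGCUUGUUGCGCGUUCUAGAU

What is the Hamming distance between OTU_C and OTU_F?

The sequences differ at positions 6 (G/U), 7 (A/G), 12 (U/G), 21 (G/A).
That gives 4 mismatches out of 22 aligned sites, so the Hamming distance is 4.

4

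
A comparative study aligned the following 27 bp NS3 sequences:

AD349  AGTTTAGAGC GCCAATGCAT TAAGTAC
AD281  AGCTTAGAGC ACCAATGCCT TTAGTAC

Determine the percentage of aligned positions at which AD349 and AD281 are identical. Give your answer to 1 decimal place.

The sequences differ at positions 3 (T/C), 11 (G/A), 19 (A/C), 22 (A/T).
23 of the 27 sites match, so the percent identity is 23/27 × 100 = 85.2%.

85.2%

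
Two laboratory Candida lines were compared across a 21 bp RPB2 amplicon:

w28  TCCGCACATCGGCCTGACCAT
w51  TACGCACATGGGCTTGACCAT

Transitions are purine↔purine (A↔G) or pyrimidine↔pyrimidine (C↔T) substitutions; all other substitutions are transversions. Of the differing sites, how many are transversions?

The sequences differ at positions 2 (C/A, transversion), 10 (C/G, transversion), 14 (C/T, transition).
Of the 3 differences, 1 transition and 2 transversions, so the answer is 2.

2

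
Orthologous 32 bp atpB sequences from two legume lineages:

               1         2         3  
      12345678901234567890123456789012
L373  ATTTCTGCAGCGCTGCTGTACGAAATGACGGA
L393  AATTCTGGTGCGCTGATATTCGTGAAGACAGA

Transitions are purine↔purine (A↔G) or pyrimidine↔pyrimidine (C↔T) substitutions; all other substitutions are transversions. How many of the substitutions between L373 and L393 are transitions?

Mismatches occur at site 2 (T→A, transversion), site 8 (C→G, transversion), site 9 (A→T, transversion), site 16 (C→A, transversion), site 18 (G→A, transition), site 20 (A→T, transversion), site 23 (A→T, transversion), site 24 (A→G, transition), site 26 (T→A, transversion), site 30 (G→A, transition).
Of the 10 differences, 3 transitions and 7 transversions, so the answer is 3.

3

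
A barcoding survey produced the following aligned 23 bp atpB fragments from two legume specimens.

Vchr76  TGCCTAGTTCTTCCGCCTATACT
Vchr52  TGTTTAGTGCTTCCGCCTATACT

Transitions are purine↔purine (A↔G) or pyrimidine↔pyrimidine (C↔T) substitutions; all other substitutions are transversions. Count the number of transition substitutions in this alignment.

2

The sequences differ at positions 3 (C/T, transition), 4 (C/T, transition), 9 (T/G, transversion).
Of the 3 differences, 2 transitions and 1 transversion, so the answer is 2.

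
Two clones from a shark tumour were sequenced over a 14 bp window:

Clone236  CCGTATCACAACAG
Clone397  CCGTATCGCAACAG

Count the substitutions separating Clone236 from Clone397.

Differing sites — 8:A/G.
That gives 1 mismatch out of 14 aligned sites, so the Hamming distance is 1.

1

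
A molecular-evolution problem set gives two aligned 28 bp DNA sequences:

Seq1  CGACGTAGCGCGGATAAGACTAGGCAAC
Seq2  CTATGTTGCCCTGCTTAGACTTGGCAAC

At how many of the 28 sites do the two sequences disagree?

Differing sites — 2:G/T; 4:C/T; 7:A/T; 10:G/C; 12:G/T; 14:A/C; 16:A/T; 22:A/T.
That gives 8 mismatches out of 28 aligned sites, so the Hamming distance is 8.

8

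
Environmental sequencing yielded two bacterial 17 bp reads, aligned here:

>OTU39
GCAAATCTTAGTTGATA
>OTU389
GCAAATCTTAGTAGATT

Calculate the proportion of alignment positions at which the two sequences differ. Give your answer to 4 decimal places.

Differing sites — 13:T/A; 17:A/T.
There are 2 differences over 17 sites, so p = 2/17 = 0.1176.

0.1176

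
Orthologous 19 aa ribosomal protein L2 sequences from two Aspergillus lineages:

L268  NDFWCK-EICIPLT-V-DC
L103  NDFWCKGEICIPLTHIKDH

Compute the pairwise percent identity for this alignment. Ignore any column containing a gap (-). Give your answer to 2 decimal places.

Excluding the 3 gap columns leaves 16 comparable sites.
Differing sites — 16:V/I; 19:C/H.
14 of the 16 comparable sites match, so the percent identity is 14/16 × 100 = 87.50%.

87.50%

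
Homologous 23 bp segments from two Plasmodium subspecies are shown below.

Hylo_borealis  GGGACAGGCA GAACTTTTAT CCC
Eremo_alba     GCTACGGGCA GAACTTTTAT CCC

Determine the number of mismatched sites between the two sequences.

The sequences differ at positions 2 (G/C), 3 (G/T), 6 (A/G).
That gives 3 mismatches out of 23 aligned sites, so the Hamming distance is 3.

3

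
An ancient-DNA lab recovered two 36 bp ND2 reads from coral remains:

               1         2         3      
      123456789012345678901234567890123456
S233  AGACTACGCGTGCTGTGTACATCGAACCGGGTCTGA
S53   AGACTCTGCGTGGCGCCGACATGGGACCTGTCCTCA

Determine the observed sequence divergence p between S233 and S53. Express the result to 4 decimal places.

0.3611

Differing sites — 6:A/C; 7:C/T; 13:C/G; 14:T/C; 16:T/C; 17:G/C; 18:T/G; 23:C/G; 25:A/G; 29:G/T; 31:G/T; 32:T/C; 35:G/C.
There are 13 differences over 36 sites, so p = 13/36 = 0.3611.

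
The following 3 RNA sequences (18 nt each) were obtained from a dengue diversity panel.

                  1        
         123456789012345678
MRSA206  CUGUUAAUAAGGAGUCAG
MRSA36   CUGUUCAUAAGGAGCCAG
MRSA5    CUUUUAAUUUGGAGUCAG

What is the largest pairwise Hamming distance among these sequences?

Pairwise Hamming distances:
  MRSA206 vs MRSA36: 2
  MRSA206 vs MRSA5: 3
  MRSA36 vs MRSA5: 5
The largest is 5, between MRSA36 and MRSA5.

5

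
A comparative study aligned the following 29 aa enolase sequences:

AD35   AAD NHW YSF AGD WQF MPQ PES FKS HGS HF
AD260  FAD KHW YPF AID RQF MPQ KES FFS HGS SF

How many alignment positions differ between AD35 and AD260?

8

Differing sites — 1:A/F; 4:N/K; 8:S/P; 11:G/I; 13:W/R; 19:P/K; 23:K/F; 28:H/S.
That gives 8 mismatches out of 29 aligned sites, so the Hamming distance is 8.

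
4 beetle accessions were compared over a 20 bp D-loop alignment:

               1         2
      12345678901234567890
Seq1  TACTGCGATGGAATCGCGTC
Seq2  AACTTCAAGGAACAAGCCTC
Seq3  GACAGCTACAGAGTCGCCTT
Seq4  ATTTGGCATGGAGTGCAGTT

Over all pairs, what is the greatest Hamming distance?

Pairwise Hamming distances:
  Seq1 vs Seq2: 9
  Seq1 vs Seq3: 8
  Seq1 vs Seq4: 10
  Seq2 vs Seq3: 11
  Seq2 vs Seq4: 14
  Seq3 vs Seq4: 12
The largest is 14, between Seq2 and Seq4.

14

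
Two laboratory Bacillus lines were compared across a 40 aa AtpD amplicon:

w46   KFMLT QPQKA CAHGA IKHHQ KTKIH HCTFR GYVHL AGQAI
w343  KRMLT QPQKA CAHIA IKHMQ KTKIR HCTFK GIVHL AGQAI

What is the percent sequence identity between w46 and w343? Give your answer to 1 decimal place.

The sequences differ at positions 2 (F/R), 14 (G/I), 19 (H/M), 25 (H/R), 30 (R/K), 32 (Y/I).
34 of the 40 sites match, so the percent identity is 34/40 × 100 = 85.0%.

85.0%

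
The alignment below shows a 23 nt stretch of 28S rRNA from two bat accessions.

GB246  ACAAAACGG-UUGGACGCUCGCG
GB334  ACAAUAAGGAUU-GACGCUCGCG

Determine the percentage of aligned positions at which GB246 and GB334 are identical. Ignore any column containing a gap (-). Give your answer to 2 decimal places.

Excluding the 2 gap columns leaves 21 comparable sites.
Differing sites — 5:A/U; 7:C/A.
19 of the 21 comparable sites match, so the percent identity is 19/21 × 100 = 90.48%.

90.48%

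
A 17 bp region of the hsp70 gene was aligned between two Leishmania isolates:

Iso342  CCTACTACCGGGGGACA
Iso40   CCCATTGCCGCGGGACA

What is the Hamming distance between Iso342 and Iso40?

Differing sites — 3:T/C; 5:C/T; 7:A/G; 11:G/C.
That gives 4 mismatches out of 17 aligned sites, so the Hamming distance is 4.

4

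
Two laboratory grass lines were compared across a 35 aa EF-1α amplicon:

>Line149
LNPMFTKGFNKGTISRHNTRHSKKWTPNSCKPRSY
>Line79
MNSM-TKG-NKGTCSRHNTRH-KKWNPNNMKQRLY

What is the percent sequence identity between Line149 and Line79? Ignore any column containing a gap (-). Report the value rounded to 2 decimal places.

75.00%

Excluding the 3 gap columns leaves 32 comparable sites.
Mismatches occur at site 1 (L→M), site 3 (P→S), site 14 (I→C), site 26 (T→N), site 29 (S→N), site 30 (C→M), site 32 (P→Q), site 34 (S→L).
24 of the 32 comparable sites match, so the percent identity is 24/32 × 100 = 75.00%.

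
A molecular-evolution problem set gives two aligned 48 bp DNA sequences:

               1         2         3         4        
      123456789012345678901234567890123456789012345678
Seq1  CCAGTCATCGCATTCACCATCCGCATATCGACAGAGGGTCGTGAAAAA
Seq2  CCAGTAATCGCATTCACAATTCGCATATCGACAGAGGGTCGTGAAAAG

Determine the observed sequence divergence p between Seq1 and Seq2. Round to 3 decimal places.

0.083

The sequences differ at positions 6 (C/A), 18 (C/A), 21 (C/T), 48 (A/G).
There are 4 differences over 48 sites, so p = 4/48 = 0.083.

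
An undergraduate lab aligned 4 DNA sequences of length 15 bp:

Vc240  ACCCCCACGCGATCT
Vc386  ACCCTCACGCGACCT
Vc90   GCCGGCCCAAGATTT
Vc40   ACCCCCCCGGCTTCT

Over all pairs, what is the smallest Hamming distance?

Pairwise Hamming distances:
  Vc240 vs Vc386: 2
  Vc240 vs Vc90: 7
  Vc240 vs Vc40: 4
  Vc386 vs Vc90: 8
  Vc386 vs Vc40: 6
  Vc90 vs Vc40: 8
The smallest is 2, between Vc240 and Vc386.

2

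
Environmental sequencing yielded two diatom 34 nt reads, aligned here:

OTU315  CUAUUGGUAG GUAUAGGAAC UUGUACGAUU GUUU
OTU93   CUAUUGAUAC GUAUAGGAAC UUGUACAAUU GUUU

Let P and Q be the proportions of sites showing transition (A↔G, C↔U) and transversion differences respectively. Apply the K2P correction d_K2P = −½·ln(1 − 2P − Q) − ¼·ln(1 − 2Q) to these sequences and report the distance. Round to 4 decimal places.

0.0947

The sequences differ at positions 7 (G/A, transition), 10 (G/C, transversion), 27 (G/A, transition).
Of the 3 differences, 2 transitions and 1 transversion over 34 sites: P = 2/34 = 0.058824, Q = 1/34 = 0.029412.
d = −0.5·ln(0.852940) − 0.25·ln(0.941176) = −0.5·(-0.159066) − 0.25·(-0.060625) = 0.0947.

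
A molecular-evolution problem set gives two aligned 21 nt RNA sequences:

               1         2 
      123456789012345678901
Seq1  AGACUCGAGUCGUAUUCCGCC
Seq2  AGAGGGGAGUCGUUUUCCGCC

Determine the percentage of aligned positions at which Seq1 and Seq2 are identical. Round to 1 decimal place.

81.0%

Mismatches occur at site 4 (C→G), site 5 (U→G), site 6 (C→G), site 14 (A→U).
17 of the 21 sites match, so the percent identity is 17/21 × 100 = 81.0%.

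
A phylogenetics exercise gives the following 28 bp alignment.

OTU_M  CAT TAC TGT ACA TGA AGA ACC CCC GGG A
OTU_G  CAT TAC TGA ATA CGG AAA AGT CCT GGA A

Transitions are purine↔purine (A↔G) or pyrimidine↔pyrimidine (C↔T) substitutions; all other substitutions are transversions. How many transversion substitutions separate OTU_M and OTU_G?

The sequences differ at positions 9 (T/A, transversion), 11 (C/T, transition), 13 (T/C, transition), 15 (A/G, transition), 17 (G/A, transition), 20 (C/G, transversion), 21 (C/T, transition), 24 (C/T, transition), 27 (G/A, transition).
Of the 9 differences, 7 transitions and 2 transversions, so the answer is 2.

2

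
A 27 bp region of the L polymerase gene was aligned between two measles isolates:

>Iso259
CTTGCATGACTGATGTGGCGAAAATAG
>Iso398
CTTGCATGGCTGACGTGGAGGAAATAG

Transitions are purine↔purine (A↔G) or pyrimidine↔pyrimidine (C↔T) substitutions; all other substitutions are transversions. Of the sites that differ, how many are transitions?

3

Differing sites — 9:A/G (Ti); 14:T/C (Ti); 19:C/A (Tv); 21:A/G (Ti).
Of the 4 differences, 3 transitions and 1 transversion, so the answer is 3.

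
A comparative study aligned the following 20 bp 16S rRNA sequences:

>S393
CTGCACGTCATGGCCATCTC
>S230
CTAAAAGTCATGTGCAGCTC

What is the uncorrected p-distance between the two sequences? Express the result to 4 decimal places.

0.3000

Mismatches occur at site 3 (G↔A), site 4 (C↔A), site 6 (C↔A), site 13 (G↔T), site 14 (C↔G), site 17 (T↔G).
There are 6 differences over 20 sites, so p = 6/20 = 0.3000.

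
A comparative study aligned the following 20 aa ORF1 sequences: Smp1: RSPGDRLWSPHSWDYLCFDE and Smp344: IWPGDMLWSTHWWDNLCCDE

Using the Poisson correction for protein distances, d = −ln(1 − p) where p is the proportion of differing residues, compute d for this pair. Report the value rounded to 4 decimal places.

0.4308

The sequences differ at positions 1 (R/I), 2 (S/W), 6 (R/M), 10 (P/T), 12 (S/W), 15 (Y/N), 18 (F/C).
p = 7/20 = 0.350000.
d = −ln(1 − 0.350000) = −ln(0.650000) = 0.4308.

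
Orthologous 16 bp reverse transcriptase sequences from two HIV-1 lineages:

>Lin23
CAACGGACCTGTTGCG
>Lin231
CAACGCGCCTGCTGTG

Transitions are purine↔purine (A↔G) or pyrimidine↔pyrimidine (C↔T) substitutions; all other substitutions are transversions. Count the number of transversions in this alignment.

1

Differing sites — 6:G/C (Tv); 7:A/G (Ti); 12:T/C (Ti); 15:C/T (Ti).
Of the 4 differences, 3 transitions and 1 transversion, so the answer is 1.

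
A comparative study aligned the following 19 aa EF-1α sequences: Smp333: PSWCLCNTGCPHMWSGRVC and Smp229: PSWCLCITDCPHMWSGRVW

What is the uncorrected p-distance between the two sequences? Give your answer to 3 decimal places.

Differing sites — 7:N/I; 9:G/D; 19:C/W.
There are 3 differences over 19 sites, so p = 3/19 = 0.158.

0.158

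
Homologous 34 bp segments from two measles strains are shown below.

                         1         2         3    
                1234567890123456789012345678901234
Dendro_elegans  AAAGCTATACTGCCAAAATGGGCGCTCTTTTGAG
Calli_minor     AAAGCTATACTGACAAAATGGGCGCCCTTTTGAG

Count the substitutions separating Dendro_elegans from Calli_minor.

2

The sequences differ at positions 13 (C/A), 26 (T/C).
That gives 2 mismatches out of 34 aligned sites, so the Hamming distance is 2.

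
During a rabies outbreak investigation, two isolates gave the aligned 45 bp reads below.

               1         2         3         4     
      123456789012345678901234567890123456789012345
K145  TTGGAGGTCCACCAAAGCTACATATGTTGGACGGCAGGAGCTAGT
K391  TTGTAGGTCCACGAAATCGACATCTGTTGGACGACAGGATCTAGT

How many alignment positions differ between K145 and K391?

Mismatches occur at site 4 (G→T), site 13 (C→G), site 17 (G→T), site 19 (T→G), site 24 (A→C), site 34 (G→A), site 40 (G→T).
That gives 7 mismatches out of 45 aligned sites, so the Hamming distance is 7.

7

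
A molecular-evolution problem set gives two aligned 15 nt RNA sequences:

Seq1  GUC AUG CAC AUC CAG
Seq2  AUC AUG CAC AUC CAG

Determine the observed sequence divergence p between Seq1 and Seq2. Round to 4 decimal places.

0.0667

The sequences differ at position 1 (G/A).
There are 1 differences over 15 sites, so p = 1/15 = 0.0667.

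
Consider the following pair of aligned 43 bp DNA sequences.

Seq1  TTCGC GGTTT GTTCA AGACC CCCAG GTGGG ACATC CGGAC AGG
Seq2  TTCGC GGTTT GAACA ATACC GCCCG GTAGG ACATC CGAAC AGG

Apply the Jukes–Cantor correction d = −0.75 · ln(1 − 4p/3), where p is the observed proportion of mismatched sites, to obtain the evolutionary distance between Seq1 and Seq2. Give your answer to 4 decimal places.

Mismatches occur at site 12 (T↔A), site 13 (T↔A), site 17 (G↔T), site 21 (C↔G), site 24 (A↔C), site 28 (G↔A), site 38 (G↔A).
p = 7/43 = 0.162791.
d = −0.75 · ln(1 − (4/3)·0.162791) = −0.75 · ln(0.782945) = −0.75 · (-0.244693) = 0.1835.

0.1835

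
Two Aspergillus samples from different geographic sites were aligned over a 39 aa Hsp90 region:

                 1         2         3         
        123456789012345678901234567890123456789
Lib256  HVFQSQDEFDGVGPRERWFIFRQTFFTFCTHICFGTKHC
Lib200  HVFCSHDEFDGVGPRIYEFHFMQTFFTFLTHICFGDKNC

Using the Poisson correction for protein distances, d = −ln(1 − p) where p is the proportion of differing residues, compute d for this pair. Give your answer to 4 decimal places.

0.2963

The sequences differ at positions 4 (Q/C), 6 (Q/H), 16 (E/I), 17 (R/Y), 18 (W/E), 20 (I/H), 22 (R/M), 29 (C/L), 36 (T/D), 38 (H/N).
p = 10/39 = 0.256410.
d = −ln(1 − 0.256410) = −ln(0.743590) = 0.2963.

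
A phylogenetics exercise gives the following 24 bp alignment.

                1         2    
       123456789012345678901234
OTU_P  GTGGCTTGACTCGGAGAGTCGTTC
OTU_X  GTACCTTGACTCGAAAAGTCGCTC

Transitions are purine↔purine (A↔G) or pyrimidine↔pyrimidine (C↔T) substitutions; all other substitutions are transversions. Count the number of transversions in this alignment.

The sequences differ at positions 3 (G/A, transition), 4 (G/C, transversion), 14 (G/A, transition), 16 (G/A, transition), 22 (T/C, transition).
Of the 5 differences, 4 transitions and 1 transversion, so the answer is 1.

1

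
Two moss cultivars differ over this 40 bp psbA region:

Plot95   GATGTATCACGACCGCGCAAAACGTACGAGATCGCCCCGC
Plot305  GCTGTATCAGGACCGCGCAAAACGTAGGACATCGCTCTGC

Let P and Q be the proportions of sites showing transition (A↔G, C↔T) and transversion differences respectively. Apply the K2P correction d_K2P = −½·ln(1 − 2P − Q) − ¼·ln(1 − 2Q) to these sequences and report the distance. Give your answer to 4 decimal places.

Differing sites — 2:A/C (Tv); 10:C/G (Tv); 27:C/G (Tv); 30:G/C (Tv); 36:C/T (Ti); 38:C/T (Ti).
Of the 6 differences, 2 transitions and 4 transversions over 40 sites: P = 2/40 = 0.050000, Q = 4/40 = 0.100000.
d = −0.5·ln(0.800000) − 0.25·ln(0.800000) = −0.5·(-0.223144) − 0.25·(-0.223144) = 0.1674.

0.1674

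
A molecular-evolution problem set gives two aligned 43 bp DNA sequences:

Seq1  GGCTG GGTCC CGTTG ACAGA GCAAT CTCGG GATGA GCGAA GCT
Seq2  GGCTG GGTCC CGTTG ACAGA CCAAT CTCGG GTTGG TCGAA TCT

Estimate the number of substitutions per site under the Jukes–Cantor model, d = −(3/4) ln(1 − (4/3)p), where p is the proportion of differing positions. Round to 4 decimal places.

0.1263

The sequences differ at positions 21 (G/C), 32 (A/T), 35 (A/G), 36 (G/T), 41 (G/T).
p = 5/43 = 0.116279.
d = −0.75 · ln(1 − (4/3)·0.116279) = −0.75 · ln(0.844961) = −0.75 · (-0.168465) = 0.1263.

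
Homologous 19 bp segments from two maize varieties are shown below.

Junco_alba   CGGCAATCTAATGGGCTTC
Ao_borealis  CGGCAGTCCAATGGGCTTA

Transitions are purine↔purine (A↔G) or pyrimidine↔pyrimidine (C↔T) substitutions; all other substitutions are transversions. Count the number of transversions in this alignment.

The sequences differ at positions 6 (A/G, transition), 9 (T/C, transition), 19 (C/A, transversion).
Of the 3 differences, 2 transitions and 1 transversion, so the answer is 1.

1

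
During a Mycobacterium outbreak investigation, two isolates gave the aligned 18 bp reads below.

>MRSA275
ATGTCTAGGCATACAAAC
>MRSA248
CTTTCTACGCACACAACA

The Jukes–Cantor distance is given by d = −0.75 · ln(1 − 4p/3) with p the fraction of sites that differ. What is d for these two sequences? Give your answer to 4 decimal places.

0.4408

Differing sites — 1:A/C; 3:G/T; 8:G/C; 12:T/C; 17:A/C; 18:C/A.
p = 6/18 = 0.333333.
d = −0.75 · ln(1 − (4/3)·0.333333) = −0.75 · ln(0.555556) = −0.75 · (-0.587786) = 0.4408.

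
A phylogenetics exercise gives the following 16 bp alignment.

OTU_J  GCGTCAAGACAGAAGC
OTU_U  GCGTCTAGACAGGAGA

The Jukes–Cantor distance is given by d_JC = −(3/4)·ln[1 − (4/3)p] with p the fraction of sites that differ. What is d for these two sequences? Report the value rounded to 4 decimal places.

0.2158

Mismatches occur at site 6 (A/T), site 13 (A/G), site 16 (C/A).
p = 3/16 = 0.187500.
d = −0.75 · ln(1 − (4/3)·0.187500) = −0.75 · ln(0.750000) = −0.75 · (-0.287682) = 0.2158.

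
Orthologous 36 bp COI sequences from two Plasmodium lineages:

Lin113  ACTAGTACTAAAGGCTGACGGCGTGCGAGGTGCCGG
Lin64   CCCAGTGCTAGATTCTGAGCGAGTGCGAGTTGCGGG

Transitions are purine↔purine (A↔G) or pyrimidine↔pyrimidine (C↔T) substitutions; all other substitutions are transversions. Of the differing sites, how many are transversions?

Mismatches occur at site 1 (A→C, transversion), site 3 (T→C, transition), site 7 (A→G, transition), site 11 (A→G, transition), site 13 (G→T, transversion), site 14 (G→T, transversion), site 19 (C→G, transversion), site 20 (G→C, transversion), site 22 (C→A, transversion), site 30 (G→T, transversion), site 34 (C→G, transversion).
Of the 11 differences, 3 transitions and 8 transversions, so the answer is 8.

8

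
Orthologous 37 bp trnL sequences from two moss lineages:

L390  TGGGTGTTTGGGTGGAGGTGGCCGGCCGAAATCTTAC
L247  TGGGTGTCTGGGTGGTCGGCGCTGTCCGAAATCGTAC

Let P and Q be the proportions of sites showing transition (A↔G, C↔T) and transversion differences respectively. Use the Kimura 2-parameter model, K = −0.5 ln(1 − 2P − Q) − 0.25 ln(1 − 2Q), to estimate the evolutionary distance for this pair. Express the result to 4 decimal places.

The sequences differ at positions 8 (T/C, transition), 16 (A/T, transversion), 17 (G/C, transversion), 19 (T/G, transversion), 20 (G/C, transversion), 23 (C/T, transition), 25 (G/T, transversion), 34 (T/G, transversion).
Of the 8 differences, 2 transitions and 6 transversions over 37 sites: P = 2/37 = 0.054054, Q = 6/37 = 0.162162.
d = −0.5·ln(0.729730) − 0.25·ln(0.675676) = −0.5·(-0.315081) − 0.25·(-0.392042) = 0.2556.

0.2556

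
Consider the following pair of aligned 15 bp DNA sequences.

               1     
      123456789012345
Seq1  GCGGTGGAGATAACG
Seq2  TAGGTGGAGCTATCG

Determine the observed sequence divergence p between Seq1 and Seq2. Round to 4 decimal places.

0.2667

Differing sites — 1:G/T; 2:C/A; 10:A/C; 13:A/T.
There are 4 differences over 15 sites, so p = 4/15 = 0.2667.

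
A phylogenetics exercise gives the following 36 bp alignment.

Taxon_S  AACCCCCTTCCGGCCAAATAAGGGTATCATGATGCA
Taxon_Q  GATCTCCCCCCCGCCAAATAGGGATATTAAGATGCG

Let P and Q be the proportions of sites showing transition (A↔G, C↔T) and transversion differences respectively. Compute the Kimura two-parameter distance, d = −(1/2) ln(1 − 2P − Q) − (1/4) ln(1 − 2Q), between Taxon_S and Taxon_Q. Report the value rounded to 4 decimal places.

0.4349

The sequences differ at positions 1 (A/G, transition), 3 (C/T, transition), 5 (C/T, transition), 8 (T/C, transition), 9 (T/C, transition), 12 (G/C, transversion), 21 (A/G, transition), 24 (G/A, transition), 28 (C/T, transition), 30 (T/A, transversion), 36 (A/G, transition).
Of the 11 differences, 9 transitions and 2 transversions over 36 sites: P = 9/36 = 0.250000, Q = 2/36 = 0.055556.
d = −0.5·ln(0.444444) − 0.25·ln(0.888888) = −0.5·(-0.810931) − 0.25·(-0.117784) = 0.4349.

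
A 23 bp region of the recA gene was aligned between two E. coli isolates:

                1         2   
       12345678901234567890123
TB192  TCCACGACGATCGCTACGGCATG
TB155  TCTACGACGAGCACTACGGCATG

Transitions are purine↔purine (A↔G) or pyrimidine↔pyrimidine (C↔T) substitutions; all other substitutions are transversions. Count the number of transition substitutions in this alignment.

The sequences differ at positions 3 (C/T, transition), 11 (T/G, transversion), 13 (G/A, transition).
Of the 3 differences, 2 transitions and 1 transversion, so the answer is 2.

2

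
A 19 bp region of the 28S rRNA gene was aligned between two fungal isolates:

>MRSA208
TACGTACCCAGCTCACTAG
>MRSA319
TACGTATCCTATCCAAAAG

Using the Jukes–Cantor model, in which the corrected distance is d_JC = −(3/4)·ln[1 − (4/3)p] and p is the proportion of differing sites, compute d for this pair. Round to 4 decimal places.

0.5068

The sequences differ at positions 7 (C/T), 10 (A/T), 11 (G/A), 12 (C/T), 13 (T/C), 16 (C/A), 17 (T/A).
p = 7/19 = 0.368421.
d = −0.75 · ln(1 − (4/3)·0.368421) = −0.75 · ln(0.508772) = −0.75 · (-0.675755) = 0.5068.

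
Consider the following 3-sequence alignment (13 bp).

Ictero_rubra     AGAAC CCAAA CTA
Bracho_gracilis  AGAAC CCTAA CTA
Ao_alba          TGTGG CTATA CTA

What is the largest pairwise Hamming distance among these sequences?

7

Pairwise Hamming distances:
  Ictero_rubra vs Bracho_gracilis: 1
  Ictero_rubra vs Ao_alba: 6
  Bracho_gracilis vs Ao_alba: 7
The largest is 7, between Bracho_gracilis and Ao_alba.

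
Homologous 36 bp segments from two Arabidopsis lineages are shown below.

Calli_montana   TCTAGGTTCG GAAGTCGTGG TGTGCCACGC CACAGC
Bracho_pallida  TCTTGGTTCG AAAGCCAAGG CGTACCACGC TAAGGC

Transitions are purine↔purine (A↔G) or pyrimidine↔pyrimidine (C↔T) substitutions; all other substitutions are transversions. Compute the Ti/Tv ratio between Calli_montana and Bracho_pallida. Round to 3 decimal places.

The sequences differ at positions 4 (A/T, transversion), 11 (G/A, transition), 15 (T/C, transition), 17 (G/A, transition), 18 (T/A, transversion), 21 (T/C, transition), 24 (G/A, transition), 31 (C/T, transition), 33 (C/A, transversion), 34 (A/G, transition).
Of the 10 differences, 7 transitions and 3 transversions, so Ti/Tv = 7/3 = 2.333.

2.333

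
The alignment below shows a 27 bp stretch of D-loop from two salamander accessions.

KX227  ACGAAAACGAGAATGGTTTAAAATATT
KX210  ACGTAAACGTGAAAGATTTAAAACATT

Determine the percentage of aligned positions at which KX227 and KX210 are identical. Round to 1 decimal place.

Mismatches occur at site 4 (A→T), site 10 (A→T), site 14 (T→A), site 16 (G→A), site 24 (T→C).
22 of the 27 sites match, so the percent identity is 22/27 × 100 = 81.5%.

81.5%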